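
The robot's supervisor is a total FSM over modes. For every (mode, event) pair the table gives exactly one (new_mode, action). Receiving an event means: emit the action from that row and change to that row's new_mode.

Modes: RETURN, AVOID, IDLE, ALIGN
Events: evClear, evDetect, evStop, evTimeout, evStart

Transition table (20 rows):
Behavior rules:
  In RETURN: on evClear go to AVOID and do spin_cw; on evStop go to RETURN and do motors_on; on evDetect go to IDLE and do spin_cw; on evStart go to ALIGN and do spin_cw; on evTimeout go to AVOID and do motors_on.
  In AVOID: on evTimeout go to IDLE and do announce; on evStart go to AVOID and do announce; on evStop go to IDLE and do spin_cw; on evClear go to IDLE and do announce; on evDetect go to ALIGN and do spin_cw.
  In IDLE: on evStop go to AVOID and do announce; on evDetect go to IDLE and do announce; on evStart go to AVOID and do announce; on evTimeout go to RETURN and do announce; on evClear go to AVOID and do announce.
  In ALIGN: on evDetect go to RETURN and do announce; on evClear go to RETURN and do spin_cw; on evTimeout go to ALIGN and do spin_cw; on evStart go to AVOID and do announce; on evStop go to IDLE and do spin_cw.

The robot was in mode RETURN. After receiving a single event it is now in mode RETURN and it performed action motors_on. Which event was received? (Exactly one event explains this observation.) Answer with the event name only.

try evClear: (RETURN, evClear) → (AVOID, spin_cw)
try evDetect: (RETURN, evDetect) → (IDLE, spin_cw)
try evStop: (RETURN, evStop) → (RETURN, motors_on)  ← matches
try evTimeout: (RETURN, evTimeout) → (AVOID, motors_on)
try evStart: (RETURN, evStart) → (ALIGN, spin_cw)

evStop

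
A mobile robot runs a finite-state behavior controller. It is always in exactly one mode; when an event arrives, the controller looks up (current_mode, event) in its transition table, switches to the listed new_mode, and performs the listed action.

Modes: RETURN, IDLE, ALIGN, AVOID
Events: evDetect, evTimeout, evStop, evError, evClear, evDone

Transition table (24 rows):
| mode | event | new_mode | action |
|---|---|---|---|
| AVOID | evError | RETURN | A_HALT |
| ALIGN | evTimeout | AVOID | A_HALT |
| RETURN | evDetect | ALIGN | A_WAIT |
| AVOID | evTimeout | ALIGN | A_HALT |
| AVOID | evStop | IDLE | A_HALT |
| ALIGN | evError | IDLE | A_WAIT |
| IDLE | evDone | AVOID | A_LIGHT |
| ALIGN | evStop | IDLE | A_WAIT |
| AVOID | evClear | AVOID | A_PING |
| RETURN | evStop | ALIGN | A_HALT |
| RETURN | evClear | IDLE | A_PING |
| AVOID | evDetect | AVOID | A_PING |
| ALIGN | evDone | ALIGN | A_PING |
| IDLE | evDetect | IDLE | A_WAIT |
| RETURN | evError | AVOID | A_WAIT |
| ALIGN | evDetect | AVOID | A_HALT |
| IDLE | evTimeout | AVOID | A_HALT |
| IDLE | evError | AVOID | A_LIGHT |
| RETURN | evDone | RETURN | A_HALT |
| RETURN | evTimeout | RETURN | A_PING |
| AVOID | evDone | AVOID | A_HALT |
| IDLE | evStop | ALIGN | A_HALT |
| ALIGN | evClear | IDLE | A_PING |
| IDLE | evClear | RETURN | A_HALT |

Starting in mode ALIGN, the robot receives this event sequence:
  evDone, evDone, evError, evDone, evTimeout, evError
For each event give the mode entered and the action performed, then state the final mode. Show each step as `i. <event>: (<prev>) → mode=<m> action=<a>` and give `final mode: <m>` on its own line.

1. evDone: (ALIGN) → mode=ALIGN action=A_PING
2. evDone: (ALIGN) → mode=ALIGN action=A_PING
3. evError: (ALIGN) → mode=IDLE action=A_WAIT
4. evDone: (IDLE) → mode=AVOID action=A_LIGHT
5. evTimeout: (AVOID) → mode=ALIGN action=A_HALT
6. evError: (ALIGN) → mode=IDLE action=A_WAIT

final mode: IDLE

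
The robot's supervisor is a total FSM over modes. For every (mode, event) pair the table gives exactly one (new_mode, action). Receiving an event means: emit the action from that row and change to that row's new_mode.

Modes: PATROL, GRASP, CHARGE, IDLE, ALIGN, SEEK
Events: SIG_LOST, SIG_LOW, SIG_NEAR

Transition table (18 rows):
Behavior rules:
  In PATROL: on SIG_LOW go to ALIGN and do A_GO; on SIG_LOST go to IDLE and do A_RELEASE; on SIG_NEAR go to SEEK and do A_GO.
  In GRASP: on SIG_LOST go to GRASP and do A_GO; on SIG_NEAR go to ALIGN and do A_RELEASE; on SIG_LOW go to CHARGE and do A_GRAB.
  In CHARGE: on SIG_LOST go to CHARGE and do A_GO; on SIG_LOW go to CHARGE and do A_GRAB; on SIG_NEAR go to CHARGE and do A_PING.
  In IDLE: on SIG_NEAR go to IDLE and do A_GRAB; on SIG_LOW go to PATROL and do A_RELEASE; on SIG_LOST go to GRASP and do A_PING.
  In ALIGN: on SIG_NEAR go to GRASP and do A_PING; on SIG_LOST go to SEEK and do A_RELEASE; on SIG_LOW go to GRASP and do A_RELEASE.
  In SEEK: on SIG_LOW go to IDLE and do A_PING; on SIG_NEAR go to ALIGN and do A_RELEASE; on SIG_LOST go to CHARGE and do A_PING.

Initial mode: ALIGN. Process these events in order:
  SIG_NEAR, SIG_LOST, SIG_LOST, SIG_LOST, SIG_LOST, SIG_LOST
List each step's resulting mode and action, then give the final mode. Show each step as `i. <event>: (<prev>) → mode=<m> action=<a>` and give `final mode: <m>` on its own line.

final mode: GRASP

1. SIG_NEAR: (ALIGN) → mode=GRASP action=A_PING
2. SIG_LOST: (GRASP) → mode=GRASP action=A_GO
3. SIG_LOST: (GRASP) → mode=GRASP action=A_GO
4. SIG_LOST: (GRASP) → mode=GRASP action=A_GO
5. SIG_LOST: (GRASP) → mode=GRASP action=A_GO
6. SIG_LOST: (GRASP) → mode=GRASP action=A_GO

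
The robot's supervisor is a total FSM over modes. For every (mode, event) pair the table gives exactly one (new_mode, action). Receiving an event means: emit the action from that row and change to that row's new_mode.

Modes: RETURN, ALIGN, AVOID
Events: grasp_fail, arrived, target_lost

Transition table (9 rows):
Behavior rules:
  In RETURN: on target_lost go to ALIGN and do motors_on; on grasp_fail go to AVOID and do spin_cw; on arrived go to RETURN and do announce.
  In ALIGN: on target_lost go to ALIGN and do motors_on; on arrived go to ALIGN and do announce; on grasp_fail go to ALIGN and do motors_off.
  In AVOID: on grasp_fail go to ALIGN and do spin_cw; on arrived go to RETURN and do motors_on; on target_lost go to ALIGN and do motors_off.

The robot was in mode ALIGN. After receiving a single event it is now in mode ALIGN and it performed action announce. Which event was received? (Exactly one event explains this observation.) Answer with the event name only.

try grasp_fail: (ALIGN, grasp_fail) → (ALIGN, motors_off)
try arrived: (ALIGN, arrived) → (ALIGN, announce)  ← matches
try target_lost: (ALIGN, target_lost) → (ALIGN, motors_on)

arrived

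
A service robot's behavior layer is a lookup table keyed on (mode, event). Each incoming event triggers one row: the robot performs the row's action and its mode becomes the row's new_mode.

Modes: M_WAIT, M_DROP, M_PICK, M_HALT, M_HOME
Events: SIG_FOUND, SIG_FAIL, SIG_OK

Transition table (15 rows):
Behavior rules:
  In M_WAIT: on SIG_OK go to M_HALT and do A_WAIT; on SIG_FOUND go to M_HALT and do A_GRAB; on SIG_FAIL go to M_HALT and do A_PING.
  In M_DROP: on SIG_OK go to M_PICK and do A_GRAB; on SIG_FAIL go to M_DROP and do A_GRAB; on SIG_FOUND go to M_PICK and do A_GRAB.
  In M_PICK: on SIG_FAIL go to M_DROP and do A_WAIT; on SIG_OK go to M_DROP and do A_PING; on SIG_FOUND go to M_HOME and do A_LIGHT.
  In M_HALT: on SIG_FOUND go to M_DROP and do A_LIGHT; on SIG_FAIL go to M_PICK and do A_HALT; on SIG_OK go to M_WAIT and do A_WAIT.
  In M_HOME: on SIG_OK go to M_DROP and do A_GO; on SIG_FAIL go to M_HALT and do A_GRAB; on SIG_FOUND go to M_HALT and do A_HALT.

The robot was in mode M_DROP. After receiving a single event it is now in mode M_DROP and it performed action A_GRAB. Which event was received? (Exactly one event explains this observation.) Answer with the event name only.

try SIG_FOUND: (M_DROP, SIG_FOUND) → (M_PICK, A_GRAB)
try SIG_FAIL: (M_DROP, SIG_FAIL) → (M_DROP, A_GRAB)  ← matches
try SIG_OK: (M_DROP, SIG_OK) → (M_PICK, A_GRAB)

SIG_FAIL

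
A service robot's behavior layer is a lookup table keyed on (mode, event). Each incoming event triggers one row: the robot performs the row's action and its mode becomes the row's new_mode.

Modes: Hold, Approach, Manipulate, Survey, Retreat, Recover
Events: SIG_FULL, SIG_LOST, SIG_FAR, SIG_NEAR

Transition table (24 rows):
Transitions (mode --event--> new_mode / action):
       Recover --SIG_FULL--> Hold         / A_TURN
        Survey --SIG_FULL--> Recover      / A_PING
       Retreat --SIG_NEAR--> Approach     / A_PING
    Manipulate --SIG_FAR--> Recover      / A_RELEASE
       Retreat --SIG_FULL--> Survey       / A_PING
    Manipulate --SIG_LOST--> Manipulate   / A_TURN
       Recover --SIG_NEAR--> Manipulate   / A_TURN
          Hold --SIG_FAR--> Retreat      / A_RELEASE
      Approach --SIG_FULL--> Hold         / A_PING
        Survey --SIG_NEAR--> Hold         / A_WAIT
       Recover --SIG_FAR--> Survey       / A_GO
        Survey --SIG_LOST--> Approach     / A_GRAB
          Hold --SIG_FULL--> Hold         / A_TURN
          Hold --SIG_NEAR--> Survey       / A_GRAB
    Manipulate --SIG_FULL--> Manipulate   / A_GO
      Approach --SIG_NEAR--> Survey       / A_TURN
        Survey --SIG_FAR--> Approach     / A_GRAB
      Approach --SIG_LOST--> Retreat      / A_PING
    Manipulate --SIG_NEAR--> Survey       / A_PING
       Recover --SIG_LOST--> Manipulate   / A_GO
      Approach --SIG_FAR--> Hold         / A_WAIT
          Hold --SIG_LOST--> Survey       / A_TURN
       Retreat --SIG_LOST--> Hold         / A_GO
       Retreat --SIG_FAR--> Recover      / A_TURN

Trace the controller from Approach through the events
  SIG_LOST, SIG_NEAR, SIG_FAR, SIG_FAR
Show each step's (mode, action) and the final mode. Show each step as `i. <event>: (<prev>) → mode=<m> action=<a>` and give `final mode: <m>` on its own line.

final mode: Retreat

1. SIG_LOST: (Approach) → mode=Retreat action=A_PING
2. SIG_NEAR: (Retreat) → mode=Approach action=A_PING
3. SIG_FAR: (Approach) → mode=Hold action=A_WAIT
4. SIG_FAR: (Hold) → mode=Retreat action=A_RELEASE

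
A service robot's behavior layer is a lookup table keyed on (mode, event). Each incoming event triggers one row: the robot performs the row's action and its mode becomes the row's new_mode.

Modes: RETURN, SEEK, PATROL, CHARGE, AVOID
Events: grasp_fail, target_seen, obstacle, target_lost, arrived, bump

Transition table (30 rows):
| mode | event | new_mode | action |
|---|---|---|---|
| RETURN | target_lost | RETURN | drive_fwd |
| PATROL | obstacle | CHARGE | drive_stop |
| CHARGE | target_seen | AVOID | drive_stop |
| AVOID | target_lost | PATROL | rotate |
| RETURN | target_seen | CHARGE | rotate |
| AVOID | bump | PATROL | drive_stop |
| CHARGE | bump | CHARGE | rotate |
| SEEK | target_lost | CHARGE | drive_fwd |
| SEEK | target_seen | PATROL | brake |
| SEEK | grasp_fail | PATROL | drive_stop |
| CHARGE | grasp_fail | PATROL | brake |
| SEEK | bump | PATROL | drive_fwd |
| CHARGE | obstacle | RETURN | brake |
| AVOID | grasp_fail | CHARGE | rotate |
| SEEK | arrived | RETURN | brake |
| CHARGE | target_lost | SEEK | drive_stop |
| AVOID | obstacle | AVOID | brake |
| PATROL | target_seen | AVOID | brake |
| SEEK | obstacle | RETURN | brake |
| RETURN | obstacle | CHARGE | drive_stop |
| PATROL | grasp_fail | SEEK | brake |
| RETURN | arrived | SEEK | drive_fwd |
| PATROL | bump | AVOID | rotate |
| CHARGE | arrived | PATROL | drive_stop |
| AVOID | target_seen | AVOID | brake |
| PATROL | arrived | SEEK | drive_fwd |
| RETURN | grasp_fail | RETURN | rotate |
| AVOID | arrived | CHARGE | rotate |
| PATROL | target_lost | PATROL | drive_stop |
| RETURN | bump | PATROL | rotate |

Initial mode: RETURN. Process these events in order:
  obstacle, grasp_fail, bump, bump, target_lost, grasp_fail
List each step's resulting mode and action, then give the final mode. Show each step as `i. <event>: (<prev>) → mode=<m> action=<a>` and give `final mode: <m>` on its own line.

1. obstacle: (RETURN) → mode=CHARGE action=drive_stop
2. grasp_fail: (CHARGE) → mode=PATROL action=brake
3. bump: (PATROL) → mode=AVOID action=rotate
4. bump: (AVOID) → mode=PATROL action=drive_stop
5. target_lost: (PATROL) → mode=PATROL action=drive_stop
6. grasp_fail: (PATROL) → mode=SEEK action=brake

final mode: SEEK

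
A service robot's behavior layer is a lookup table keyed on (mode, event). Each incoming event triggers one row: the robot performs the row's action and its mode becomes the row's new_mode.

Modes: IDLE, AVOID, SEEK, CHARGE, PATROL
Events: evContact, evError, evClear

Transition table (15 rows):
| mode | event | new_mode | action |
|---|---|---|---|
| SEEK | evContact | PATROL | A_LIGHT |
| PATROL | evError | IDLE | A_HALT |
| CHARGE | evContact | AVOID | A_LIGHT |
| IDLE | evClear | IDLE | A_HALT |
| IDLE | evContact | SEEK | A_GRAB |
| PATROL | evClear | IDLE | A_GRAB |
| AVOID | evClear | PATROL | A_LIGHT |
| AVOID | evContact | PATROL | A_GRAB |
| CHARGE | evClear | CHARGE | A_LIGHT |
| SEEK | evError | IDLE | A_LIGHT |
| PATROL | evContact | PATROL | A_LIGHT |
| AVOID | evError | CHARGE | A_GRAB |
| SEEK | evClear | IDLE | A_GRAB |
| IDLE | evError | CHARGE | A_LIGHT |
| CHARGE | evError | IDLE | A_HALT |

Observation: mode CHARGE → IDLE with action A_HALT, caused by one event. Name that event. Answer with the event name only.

evError

try evContact: (CHARGE, evContact) → (AVOID, A_LIGHT)
try evError: (CHARGE, evError) → (IDLE, A_HALT)  ← matches
try evClear: (CHARGE, evClear) → (CHARGE, A_LIGHT)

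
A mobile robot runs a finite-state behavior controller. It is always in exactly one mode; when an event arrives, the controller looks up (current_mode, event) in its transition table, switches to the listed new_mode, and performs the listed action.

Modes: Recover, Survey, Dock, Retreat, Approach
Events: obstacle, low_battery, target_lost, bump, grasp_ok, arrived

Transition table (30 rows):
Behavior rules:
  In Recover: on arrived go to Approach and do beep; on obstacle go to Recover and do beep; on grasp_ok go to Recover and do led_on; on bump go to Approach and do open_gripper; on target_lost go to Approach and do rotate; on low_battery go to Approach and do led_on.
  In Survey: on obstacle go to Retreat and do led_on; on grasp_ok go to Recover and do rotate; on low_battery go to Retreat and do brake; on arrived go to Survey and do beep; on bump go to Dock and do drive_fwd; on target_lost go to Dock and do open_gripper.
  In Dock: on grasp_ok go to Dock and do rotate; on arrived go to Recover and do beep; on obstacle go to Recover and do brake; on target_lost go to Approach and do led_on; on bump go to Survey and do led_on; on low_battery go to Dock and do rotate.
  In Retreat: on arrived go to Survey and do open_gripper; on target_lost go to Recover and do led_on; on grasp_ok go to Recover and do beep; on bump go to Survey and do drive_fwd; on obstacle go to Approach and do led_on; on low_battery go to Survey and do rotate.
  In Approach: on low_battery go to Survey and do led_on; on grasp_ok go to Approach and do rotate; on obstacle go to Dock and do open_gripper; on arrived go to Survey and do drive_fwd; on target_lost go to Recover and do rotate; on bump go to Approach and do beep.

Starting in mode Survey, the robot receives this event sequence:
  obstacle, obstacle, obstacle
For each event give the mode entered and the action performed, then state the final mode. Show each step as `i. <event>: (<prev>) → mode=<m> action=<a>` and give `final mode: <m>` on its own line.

1. obstacle: (Survey) → mode=Retreat action=led_on
2. obstacle: (Retreat) → mode=Approach action=led_on
3. obstacle: (Approach) → mode=Dock action=open_gripper

final mode: Dock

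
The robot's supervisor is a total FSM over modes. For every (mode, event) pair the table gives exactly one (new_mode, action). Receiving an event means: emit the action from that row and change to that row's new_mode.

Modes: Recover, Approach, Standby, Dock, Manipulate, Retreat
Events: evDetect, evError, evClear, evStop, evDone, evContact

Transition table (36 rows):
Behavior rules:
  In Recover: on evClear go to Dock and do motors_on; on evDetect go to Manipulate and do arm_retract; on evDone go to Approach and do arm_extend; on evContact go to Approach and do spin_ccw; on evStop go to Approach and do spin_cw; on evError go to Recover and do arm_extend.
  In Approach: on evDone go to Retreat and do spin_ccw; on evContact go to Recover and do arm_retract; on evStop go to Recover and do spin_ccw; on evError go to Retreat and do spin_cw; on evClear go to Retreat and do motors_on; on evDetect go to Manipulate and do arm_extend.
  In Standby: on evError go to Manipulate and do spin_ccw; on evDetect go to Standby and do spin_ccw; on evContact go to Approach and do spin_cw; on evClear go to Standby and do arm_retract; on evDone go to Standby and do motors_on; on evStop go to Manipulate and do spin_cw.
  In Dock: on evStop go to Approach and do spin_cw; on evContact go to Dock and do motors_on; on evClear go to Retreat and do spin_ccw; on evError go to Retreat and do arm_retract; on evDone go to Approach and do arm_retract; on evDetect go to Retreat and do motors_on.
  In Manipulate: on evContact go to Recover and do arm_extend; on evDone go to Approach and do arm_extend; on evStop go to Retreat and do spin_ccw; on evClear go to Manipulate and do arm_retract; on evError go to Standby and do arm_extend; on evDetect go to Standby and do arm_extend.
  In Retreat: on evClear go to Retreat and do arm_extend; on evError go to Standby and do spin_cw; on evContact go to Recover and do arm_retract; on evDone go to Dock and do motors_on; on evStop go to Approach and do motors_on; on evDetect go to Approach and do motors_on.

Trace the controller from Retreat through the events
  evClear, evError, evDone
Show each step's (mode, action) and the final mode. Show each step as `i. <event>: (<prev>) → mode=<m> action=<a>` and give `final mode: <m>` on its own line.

final mode: Standby

1. evClear: (Retreat) → mode=Retreat action=arm_extend
2. evError: (Retreat) → mode=Standby action=spin_cw
3. evDone: (Standby) → mode=Standby action=motors_on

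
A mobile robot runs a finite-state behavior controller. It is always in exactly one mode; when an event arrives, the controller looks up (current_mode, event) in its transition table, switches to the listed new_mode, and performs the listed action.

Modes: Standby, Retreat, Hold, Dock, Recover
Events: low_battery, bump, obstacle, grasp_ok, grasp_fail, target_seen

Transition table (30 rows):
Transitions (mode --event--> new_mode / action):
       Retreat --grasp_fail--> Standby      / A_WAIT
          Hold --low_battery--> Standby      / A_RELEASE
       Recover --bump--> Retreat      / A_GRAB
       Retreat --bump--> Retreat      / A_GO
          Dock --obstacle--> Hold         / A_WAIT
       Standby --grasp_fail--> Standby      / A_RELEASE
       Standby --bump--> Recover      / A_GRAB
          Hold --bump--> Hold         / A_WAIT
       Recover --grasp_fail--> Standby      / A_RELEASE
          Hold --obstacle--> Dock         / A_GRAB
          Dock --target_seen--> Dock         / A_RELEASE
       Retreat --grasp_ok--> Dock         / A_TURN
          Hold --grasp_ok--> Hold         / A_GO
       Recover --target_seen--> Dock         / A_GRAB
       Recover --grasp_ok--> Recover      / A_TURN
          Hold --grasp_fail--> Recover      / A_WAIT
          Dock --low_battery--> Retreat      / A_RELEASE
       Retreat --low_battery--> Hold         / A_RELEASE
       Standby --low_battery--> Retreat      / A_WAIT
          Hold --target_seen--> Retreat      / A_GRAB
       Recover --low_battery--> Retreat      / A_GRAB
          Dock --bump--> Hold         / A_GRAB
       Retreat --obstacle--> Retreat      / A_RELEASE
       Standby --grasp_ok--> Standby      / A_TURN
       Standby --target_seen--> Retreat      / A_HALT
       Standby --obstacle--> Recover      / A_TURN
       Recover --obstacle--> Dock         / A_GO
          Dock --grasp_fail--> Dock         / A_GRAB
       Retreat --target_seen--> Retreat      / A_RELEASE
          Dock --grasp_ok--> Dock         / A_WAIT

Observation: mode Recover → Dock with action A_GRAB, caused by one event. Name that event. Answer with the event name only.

target_seen

try low_battery: (Recover, low_battery) → (Retreat, A_GRAB)
try bump: (Recover, bump) → (Retreat, A_GRAB)
try obstacle: (Recover, obstacle) → (Dock, A_GO)
try grasp_ok: (Recover, grasp_ok) → (Recover, A_TURN)
try grasp_fail: (Recover, grasp_fail) → (Standby, A_RELEASE)
try target_seen: (Recover, target_seen) → (Dock, A_GRAB)  ← matches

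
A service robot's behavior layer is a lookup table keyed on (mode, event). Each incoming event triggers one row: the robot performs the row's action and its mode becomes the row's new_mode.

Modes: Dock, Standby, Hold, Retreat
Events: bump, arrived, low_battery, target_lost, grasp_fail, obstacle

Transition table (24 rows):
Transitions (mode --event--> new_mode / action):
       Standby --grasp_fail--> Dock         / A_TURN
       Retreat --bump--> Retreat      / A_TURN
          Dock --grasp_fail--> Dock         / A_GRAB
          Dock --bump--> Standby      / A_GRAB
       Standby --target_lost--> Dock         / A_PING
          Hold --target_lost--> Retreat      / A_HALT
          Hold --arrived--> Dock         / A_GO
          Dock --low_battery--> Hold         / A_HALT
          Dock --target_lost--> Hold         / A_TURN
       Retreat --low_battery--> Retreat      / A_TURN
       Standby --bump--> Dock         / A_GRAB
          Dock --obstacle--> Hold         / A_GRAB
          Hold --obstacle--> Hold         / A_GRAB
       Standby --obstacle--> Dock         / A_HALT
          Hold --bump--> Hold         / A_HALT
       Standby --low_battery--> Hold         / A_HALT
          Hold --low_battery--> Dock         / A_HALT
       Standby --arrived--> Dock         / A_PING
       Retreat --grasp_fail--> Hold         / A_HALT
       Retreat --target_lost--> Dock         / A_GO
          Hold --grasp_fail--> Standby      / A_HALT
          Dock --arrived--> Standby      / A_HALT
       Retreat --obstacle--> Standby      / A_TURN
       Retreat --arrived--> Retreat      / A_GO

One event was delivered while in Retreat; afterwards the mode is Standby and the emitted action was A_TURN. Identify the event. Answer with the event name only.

try bump: (Retreat, bump) → (Retreat, A_TURN)
try arrived: (Retreat, arrived) → (Retreat, A_GO)
try low_battery: (Retreat, low_battery) → (Retreat, A_TURN)
try target_lost: (Retreat, target_lost) → (Dock, A_GO)
try grasp_fail: (Retreat, grasp_fail) → (Hold, A_HALT)
try obstacle: (Retreat, obstacle) → (Standby, A_TURN)  ← matches

obstacle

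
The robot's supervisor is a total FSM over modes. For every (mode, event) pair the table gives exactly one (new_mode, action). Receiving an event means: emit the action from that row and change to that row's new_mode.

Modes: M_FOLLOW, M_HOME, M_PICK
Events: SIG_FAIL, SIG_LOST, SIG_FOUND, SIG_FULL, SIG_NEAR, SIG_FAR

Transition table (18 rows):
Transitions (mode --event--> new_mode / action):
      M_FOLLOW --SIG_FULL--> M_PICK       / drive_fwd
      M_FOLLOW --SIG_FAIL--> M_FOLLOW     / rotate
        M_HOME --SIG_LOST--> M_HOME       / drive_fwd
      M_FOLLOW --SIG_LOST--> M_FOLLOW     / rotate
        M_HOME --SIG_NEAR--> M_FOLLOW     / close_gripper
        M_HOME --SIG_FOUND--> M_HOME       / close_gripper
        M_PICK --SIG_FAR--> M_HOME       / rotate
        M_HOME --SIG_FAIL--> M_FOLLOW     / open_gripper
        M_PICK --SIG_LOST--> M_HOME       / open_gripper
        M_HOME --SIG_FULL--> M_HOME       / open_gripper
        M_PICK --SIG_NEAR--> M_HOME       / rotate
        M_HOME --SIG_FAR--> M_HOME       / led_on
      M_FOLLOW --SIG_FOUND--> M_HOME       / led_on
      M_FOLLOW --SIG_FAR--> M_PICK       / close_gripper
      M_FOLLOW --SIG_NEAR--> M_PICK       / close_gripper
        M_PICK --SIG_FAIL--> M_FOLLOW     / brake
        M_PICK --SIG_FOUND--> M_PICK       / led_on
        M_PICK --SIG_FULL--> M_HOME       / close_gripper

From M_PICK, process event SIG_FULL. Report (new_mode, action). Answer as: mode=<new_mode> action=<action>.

mode=M_HOME action=close_gripper

current mode = M_PICK; filter table to that mode:
  (M_PICK, SIG_FAR) → (M_HOME, rotate)
  (M_PICK, SIG_LOST) → (M_HOME, open_gripper)
  (M_PICK, SIG_NEAR) → (M_HOME, rotate)
  (M_PICK, SIG_FAIL) → (M_FOLLOW, brake)
  (M_PICK, SIG_FOUND) → (M_PICK, led_on)
  (M_PICK, SIG_FULL) → (M_HOME, close_gripper)  ← event matches
event = SIG_FULL selects (M_HOME, close_gripper)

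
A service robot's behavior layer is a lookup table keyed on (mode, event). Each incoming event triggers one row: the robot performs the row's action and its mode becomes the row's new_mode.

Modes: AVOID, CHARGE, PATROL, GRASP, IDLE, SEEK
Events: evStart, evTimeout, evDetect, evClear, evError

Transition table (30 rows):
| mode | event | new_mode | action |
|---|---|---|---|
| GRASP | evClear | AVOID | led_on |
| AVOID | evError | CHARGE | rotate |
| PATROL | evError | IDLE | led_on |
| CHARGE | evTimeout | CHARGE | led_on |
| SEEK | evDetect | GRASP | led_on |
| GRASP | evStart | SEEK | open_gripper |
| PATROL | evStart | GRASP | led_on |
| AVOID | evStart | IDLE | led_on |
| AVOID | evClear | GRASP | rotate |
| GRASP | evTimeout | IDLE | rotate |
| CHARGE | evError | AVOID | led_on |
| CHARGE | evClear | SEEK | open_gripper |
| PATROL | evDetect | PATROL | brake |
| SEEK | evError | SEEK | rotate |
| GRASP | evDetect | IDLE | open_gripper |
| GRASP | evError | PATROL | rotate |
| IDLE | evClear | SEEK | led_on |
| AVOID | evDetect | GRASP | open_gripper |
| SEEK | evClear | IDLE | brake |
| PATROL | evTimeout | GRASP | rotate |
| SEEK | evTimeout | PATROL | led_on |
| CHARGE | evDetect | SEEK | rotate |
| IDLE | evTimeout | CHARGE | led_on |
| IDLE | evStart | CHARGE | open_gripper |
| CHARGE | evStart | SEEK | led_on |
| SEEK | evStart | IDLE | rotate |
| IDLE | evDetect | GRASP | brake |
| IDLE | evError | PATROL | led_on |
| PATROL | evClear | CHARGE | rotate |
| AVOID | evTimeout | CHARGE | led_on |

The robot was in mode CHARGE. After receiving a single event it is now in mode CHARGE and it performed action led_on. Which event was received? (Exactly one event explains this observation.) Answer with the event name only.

try evStart: (CHARGE, evStart) → (SEEK, led_on)
try evTimeout: (CHARGE, evTimeout) → (CHARGE, led_on)  ← matches
try evDetect: (CHARGE, evDetect) → (SEEK, rotate)
try evClear: (CHARGE, evClear) → (SEEK, open_gripper)
try evError: (CHARGE, evError) → (AVOID, led_on)

evTimeout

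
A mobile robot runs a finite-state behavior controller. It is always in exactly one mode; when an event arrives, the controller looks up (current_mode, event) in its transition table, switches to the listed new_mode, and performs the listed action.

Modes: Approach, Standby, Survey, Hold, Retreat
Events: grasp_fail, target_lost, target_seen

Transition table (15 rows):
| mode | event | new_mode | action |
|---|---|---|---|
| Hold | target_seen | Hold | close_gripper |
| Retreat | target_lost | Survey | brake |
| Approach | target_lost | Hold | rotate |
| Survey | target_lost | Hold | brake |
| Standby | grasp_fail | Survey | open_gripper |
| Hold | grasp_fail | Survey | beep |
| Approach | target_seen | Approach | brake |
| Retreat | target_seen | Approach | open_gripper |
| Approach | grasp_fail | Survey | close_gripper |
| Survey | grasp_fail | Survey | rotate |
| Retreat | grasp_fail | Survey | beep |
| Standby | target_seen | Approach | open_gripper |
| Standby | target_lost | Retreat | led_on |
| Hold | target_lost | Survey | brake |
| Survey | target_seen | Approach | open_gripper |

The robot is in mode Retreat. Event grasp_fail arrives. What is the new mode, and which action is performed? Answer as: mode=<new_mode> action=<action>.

mode=Survey action=beep

current mode = Retreat; filter table to that mode:
  (Retreat, target_lost) → (Survey, brake)
  (Retreat, target_seen) → (Approach, open_gripper)
  (Retreat, grasp_fail) → (Survey, beep)  ← event matches
event = grasp_fail selects (Survey, beep)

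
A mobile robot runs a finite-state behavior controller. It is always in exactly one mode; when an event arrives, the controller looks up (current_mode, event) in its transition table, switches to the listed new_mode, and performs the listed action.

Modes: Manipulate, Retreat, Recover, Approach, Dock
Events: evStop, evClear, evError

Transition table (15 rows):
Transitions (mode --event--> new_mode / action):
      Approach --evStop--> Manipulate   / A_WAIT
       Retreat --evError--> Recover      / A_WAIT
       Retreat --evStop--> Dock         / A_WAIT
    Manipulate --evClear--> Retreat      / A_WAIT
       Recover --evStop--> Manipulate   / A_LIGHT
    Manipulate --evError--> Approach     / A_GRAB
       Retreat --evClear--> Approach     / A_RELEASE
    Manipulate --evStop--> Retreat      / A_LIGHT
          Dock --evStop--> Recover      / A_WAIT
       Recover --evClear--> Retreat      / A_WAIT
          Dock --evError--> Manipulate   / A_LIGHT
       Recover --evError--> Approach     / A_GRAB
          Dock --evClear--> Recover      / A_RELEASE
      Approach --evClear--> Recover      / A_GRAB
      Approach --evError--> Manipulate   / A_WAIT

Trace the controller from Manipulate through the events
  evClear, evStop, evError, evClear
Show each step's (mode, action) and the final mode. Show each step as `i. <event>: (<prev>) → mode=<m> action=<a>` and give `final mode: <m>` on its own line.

1. evClear: (Manipulate) → mode=Retreat action=A_WAIT
2. evStop: (Retreat) → mode=Dock action=A_WAIT
3. evError: (Dock) → mode=Manipulate action=A_LIGHT
4. evClear: (Manipulate) → mode=Retreat action=A_WAIT

final mode: Retreat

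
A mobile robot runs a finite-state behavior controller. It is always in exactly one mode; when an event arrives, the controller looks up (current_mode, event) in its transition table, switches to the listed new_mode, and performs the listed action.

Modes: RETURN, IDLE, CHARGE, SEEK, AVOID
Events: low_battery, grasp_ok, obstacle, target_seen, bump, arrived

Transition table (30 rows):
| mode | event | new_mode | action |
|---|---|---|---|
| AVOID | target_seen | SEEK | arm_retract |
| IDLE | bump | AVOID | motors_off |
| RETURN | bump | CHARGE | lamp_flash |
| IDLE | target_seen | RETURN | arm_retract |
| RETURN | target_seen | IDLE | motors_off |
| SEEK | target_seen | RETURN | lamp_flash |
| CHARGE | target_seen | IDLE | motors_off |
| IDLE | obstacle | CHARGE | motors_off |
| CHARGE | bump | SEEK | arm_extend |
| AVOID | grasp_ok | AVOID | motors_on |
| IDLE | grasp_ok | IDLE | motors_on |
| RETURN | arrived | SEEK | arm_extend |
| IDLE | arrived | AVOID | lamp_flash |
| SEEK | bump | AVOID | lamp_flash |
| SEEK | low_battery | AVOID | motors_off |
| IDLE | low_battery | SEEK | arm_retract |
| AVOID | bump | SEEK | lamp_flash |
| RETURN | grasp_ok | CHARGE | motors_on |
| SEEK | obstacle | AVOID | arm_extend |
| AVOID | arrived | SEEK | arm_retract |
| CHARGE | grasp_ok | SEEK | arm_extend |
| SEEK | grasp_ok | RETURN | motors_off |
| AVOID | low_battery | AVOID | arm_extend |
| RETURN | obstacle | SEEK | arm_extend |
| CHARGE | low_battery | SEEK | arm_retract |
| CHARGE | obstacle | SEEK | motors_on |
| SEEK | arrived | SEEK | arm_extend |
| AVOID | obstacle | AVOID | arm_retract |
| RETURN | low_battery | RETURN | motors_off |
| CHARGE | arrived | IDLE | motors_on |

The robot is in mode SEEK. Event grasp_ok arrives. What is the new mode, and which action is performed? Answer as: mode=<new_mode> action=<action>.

current mode = SEEK; filter table to that mode:
  (SEEK, target_seen) → (RETURN, lamp_flash)
  (SEEK, bump) → (AVOID, lamp_flash)
  (SEEK, low_battery) → (AVOID, motors_off)
  (SEEK, obstacle) → (AVOID, arm_extend)
  (SEEK, grasp_ok) → (RETURN, motors_off)  ← event matches
  (SEEK, arrived) → (SEEK, arm_extend)
event = grasp_ok selects (RETURN, motors_off)

mode=RETURN action=motors_off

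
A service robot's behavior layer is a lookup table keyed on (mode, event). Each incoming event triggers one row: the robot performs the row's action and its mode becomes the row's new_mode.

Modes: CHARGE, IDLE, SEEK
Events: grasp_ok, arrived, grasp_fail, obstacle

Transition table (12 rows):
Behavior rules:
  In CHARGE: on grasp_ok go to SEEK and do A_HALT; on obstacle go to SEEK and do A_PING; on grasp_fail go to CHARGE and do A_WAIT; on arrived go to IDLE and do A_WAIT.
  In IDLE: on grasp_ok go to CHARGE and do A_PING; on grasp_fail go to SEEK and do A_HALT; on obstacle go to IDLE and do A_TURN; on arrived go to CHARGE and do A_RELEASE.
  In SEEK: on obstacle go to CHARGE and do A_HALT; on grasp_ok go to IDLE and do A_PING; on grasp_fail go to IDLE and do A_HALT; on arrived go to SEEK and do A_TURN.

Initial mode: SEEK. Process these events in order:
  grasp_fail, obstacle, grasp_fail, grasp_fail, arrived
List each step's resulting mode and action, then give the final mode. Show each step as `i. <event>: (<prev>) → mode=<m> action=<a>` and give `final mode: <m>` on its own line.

final mode: CHARGE

1. grasp_fail: (SEEK) → mode=IDLE action=A_HALT
2. obstacle: (IDLE) → mode=IDLE action=A_TURN
3. grasp_fail: (IDLE) → mode=SEEK action=A_HALT
4. grasp_fail: (SEEK) → mode=IDLE action=A_HALT
5. arrived: (IDLE) → mode=CHARGE action=A_RELEASE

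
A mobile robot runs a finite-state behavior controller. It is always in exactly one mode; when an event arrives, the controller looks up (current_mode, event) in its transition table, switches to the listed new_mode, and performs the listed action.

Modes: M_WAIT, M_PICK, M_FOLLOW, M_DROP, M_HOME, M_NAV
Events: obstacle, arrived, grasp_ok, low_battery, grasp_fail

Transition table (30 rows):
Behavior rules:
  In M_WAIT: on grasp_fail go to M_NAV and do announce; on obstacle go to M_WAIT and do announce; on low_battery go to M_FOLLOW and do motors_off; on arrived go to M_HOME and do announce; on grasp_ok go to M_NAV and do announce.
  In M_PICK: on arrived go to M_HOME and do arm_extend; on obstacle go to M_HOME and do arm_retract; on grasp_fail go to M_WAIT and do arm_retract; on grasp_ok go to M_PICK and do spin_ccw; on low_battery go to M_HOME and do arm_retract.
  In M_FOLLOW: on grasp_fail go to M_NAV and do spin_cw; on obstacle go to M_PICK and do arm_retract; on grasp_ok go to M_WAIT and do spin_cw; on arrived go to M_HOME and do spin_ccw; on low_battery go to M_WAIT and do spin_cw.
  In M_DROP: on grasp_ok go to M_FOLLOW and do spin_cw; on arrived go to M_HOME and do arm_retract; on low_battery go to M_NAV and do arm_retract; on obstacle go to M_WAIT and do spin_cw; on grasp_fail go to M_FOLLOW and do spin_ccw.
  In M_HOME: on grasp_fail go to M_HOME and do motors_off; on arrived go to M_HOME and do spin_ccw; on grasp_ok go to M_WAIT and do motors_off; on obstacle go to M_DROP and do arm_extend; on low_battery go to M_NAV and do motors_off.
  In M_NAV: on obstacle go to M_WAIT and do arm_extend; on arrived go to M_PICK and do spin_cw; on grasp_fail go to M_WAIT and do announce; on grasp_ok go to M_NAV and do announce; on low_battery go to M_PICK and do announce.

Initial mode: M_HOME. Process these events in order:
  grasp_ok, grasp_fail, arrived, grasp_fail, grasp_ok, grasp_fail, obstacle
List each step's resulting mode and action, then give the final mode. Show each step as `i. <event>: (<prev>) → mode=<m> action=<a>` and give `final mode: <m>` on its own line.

final mode: M_WAIT

1. grasp_ok: (M_HOME) → mode=M_WAIT action=motors_off
2. grasp_fail: (M_WAIT) → mode=M_NAV action=announce
3. arrived: (M_NAV) → mode=M_PICK action=spin_cw
4. grasp_fail: (M_PICK) → mode=M_WAIT action=arm_retract
5. grasp_ok: (M_WAIT) → mode=M_NAV action=announce
6. grasp_fail: (M_NAV) → mode=M_WAIT action=announce
7. obstacle: (M_WAIT) → mode=M_WAIT action=announce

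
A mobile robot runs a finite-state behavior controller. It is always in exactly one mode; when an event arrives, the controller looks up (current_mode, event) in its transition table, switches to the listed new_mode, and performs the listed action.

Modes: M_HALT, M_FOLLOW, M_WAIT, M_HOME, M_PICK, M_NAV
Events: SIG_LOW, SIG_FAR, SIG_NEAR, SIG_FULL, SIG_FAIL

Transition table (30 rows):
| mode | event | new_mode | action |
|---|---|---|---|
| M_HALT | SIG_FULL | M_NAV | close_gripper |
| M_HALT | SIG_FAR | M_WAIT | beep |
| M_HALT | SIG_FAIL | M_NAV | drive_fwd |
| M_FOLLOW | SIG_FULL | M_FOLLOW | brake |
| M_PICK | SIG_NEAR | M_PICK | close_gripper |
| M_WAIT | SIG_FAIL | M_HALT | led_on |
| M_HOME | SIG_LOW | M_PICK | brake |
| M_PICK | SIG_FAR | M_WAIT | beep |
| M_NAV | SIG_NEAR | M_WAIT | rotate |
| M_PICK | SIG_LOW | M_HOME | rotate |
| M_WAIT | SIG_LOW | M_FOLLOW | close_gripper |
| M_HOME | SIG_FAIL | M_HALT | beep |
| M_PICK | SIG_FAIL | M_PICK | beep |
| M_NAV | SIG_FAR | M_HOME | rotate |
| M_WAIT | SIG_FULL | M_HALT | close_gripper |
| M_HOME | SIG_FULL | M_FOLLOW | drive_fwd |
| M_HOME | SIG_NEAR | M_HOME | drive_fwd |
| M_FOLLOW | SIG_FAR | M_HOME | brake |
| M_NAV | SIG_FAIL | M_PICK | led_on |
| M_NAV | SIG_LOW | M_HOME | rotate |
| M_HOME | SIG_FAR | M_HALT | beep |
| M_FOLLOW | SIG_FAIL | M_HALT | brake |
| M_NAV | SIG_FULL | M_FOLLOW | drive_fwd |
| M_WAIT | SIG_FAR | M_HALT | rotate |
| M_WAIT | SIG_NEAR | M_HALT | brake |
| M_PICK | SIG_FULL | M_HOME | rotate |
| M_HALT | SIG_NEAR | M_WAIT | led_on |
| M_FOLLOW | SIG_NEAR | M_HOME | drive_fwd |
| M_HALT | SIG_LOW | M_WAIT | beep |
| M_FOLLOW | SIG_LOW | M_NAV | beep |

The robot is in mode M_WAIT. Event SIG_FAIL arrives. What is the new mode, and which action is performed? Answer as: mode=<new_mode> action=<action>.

current mode = M_WAIT; filter table to that mode:
  (M_WAIT, SIG_FAIL) → (M_HALT, led_on)  ← event matches
  (M_WAIT, SIG_LOW) → (M_FOLLOW, close_gripper)
  (M_WAIT, SIG_FULL) → (M_HALT, close_gripper)
  (M_WAIT, SIG_FAR) → (M_HALT, rotate)
  (M_WAIT, SIG_NEAR) → (M_HALT, brake)
event = SIG_FAIL selects (M_HALT, led_on)

mode=M_HALT action=led_on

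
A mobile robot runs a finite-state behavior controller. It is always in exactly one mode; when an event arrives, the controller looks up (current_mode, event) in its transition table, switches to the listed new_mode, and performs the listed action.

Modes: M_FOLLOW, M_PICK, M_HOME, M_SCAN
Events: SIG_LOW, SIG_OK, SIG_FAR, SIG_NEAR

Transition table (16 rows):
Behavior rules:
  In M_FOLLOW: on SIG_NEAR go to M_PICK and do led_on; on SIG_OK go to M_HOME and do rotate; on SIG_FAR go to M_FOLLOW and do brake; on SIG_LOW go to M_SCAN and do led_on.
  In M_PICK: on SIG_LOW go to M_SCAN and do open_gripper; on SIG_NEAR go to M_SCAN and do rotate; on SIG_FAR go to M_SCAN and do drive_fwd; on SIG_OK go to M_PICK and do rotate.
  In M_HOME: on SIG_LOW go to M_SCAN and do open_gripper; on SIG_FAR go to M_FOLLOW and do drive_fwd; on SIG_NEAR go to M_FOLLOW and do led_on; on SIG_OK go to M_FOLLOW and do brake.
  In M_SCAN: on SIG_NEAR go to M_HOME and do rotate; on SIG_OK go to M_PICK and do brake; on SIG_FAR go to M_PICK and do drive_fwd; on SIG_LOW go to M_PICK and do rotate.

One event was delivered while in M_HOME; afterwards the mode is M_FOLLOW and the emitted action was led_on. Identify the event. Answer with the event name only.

try SIG_LOW: (M_HOME, SIG_LOW) → (M_SCAN, open_gripper)
try SIG_OK: (M_HOME, SIG_OK) → (M_FOLLOW, brake)
try SIG_FAR: (M_HOME, SIG_FAR) → (M_FOLLOW, drive_fwd)
try SIG_NEAR: (M_HOME, SIG_NEAR) → (M_FOLLOW, led_on)  ← matches

SIG_NEAR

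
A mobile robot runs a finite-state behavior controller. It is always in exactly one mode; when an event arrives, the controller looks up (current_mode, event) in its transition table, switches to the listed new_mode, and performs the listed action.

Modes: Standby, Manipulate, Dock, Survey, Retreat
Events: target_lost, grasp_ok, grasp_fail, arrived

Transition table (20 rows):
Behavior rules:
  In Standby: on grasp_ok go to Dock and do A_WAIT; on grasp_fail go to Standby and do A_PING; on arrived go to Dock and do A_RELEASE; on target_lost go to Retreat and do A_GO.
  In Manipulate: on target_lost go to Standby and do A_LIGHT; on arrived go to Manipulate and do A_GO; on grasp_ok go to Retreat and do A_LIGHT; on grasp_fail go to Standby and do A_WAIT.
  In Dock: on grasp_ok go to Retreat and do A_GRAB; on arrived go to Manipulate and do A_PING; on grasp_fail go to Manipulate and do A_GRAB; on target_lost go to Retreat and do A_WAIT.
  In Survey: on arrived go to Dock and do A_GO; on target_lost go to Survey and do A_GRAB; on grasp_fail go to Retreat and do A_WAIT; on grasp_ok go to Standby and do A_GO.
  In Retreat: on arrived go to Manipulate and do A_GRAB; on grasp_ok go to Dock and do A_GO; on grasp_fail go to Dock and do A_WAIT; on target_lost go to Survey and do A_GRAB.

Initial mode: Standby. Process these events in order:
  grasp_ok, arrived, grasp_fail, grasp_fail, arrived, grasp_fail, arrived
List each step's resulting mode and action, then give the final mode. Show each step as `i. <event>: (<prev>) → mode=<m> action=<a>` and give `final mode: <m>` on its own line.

final mode: Manipulate

1. grasp_ok: (Standby) → mode=Dock action=A_WAIT
2. arrived: (Dock) → mode=Manipulate action=A_PING
3. grasp_fail: (Manipulate) → mode=Standby action=A_WAIT
4. grasp_fail: (Standby) → mode=Standby action=A_PING
5. arrived: (Standby) → mode=Dock action=A_RELEASE
6. grasp_fail: (Dock) → mode=Manipulate action=A_GRAB
7. arrived: (Manipulate) → mode=Manipulate action=A_GO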